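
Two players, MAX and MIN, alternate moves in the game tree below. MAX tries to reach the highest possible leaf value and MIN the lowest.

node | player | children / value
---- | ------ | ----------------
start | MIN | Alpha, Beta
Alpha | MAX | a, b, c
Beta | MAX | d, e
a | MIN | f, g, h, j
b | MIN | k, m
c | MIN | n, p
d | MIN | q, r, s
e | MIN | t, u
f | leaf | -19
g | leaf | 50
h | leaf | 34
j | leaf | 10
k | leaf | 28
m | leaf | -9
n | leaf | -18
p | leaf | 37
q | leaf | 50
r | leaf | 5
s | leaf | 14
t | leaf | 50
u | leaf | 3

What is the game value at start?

-9

a (MIN): min(-19, 50, 34, 10) = -19
b (MIN): min(28, -9) = -9
c (MIN): min(-18, 37) = -18
Alpha (MAX): max(-19, -9, -18) = -9
d (MIN): min(50, 5, 14) = 5
e (MIN): min(50, 3) = 3
Beta (MAX): max(5, 3) = 5
start (MIN): min(-9, 5) = -9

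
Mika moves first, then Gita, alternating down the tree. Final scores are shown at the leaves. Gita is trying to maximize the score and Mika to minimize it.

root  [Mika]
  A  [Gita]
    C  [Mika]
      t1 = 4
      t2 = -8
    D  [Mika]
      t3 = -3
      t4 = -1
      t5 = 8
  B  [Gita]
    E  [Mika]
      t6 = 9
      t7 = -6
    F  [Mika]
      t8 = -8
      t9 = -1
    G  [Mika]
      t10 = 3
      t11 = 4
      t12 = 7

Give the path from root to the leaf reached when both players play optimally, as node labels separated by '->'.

C (Mika): min(4, -8) = -8
D (Mika): min(-3, -1, 8) = -3
A (Gita): max(-8, -3) = -3
E (Mika): min(9, -6) = -6
F (Mika): min(-8, -1) = -8
G (Mika): min(3, 4, 7) = 3
B (Gita): max(-6, -8, 3) = 3
root (Mika): min(-3, 3) = -3
At root, Mika picks A (lowest: -3).
At A, Gita picks D (highest: -3).
At D, Mika picks t3 (lowest: -3).
Terminal value -3.

root -> A -> D -> t3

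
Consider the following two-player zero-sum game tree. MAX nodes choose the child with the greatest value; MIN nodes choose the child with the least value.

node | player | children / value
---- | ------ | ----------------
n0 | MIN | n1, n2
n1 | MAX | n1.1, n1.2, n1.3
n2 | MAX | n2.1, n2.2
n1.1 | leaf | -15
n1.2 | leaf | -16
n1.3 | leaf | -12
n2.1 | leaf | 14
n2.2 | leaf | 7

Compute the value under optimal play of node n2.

n2 (MAX): max(14, 7) = 14

14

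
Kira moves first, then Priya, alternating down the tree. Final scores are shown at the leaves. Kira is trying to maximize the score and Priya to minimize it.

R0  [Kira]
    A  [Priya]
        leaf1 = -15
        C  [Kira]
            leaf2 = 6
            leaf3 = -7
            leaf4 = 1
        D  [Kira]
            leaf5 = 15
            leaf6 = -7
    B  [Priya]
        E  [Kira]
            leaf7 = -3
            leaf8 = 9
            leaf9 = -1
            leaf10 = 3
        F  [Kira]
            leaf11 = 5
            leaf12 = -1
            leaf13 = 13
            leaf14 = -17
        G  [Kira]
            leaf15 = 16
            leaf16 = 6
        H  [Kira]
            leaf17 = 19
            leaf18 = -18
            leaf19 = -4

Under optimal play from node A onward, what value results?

-15

C (Kira): max(6, -7, 1) = 6
D (Kira): max(15, -7) = 15
A (Priya): min(-15, 6, 15) = -15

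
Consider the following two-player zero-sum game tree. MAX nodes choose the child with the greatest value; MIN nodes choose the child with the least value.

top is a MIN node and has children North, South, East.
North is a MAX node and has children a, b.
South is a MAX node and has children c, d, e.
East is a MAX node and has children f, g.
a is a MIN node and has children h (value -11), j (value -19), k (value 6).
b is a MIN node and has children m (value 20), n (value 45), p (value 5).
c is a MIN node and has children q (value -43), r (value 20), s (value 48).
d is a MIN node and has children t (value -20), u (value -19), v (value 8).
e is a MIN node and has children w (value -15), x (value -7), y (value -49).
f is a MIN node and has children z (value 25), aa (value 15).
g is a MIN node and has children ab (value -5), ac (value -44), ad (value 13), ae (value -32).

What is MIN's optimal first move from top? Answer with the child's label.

South

a (MIN): min(-11, -19, 6) = -19
b (MIN): min(20, 45, 5) = 5
North (MAX): max(-19, 5) = 5
c (MIN): min(-43, 20, 48) = -43
d (MIN): min(-20, -19, 8) = -20
e (MIN): min(-15, -7, -49) = -49
South (MAX): max(-43, -20, -49) = -20
f (MIN): min(25, 15) = 15
g (MIN): min(-5, -44, 13, -32) = -44
East (MAX): max(15, -44) = 15
top (MIN): min(5, -20, 15) = -20
MIN at top wants the lowest of {North=5, South=-20, East=15}, so chooses South.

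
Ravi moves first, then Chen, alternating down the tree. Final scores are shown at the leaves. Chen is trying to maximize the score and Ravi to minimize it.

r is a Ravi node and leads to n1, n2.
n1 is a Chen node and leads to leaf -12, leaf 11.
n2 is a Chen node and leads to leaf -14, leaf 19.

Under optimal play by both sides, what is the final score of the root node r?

11

n1 (Chen): max(-12, 11) = 11
n2 (Chen): max(-14, 19) = 19
r (Ravi): min(11, 19) = 11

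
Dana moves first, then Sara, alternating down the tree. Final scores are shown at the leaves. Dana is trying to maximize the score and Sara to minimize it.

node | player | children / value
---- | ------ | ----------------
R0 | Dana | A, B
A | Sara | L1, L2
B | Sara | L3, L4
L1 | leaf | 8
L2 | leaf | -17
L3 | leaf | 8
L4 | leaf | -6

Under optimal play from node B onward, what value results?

B (Sara): min(8, -6) = -6

-6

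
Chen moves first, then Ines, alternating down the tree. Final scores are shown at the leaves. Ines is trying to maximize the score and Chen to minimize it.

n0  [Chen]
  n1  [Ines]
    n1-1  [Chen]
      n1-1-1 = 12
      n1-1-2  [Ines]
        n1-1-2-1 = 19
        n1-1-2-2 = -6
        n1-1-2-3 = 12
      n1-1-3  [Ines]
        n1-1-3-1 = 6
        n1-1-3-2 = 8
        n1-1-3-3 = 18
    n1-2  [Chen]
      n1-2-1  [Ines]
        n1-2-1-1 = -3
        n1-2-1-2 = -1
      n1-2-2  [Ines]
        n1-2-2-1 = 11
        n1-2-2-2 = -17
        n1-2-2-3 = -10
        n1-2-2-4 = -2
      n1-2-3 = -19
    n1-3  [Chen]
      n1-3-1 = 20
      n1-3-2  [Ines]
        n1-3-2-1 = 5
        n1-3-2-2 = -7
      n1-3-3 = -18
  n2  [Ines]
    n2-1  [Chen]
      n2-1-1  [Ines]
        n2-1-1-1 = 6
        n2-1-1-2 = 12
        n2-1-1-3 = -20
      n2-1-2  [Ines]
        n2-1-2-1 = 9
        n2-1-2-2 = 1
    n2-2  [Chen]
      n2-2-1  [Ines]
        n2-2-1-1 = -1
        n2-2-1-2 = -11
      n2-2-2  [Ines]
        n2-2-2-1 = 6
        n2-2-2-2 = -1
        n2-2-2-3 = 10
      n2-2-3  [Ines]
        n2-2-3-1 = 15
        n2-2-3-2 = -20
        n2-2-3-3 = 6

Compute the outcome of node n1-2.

n1-2-1 (Ines): max(-3, -1) = -1
n1-2-2 (Ines): max(11, -17, -10, -2) = 11
n1-2 (Chen): min(-1, 11, -19) = -19

-19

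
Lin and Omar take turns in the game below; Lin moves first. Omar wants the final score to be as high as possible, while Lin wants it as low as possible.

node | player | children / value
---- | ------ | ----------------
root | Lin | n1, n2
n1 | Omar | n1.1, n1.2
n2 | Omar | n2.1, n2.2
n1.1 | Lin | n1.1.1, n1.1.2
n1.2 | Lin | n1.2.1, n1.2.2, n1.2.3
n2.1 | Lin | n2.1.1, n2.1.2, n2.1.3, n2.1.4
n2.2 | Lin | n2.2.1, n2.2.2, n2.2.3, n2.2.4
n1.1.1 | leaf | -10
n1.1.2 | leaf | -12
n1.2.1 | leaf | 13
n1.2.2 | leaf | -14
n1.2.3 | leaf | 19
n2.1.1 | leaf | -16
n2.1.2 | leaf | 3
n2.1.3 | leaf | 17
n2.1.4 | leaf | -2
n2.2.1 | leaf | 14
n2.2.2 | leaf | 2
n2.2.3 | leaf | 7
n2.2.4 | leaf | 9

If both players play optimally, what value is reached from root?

-12

n1.1 (Lin): min(-10, -12) = -12
n1.2 (Lin): min(13, -14, 19) = -14
n1 (Omar): max(-12, -14) = -12
n2.1 (Lin): min(-16, 3, 17, -2) = -16
n2.2 (Lin): min(14, 2, 7, 9) = 2
n2 (Omar): max(-16, 2) = 2
root (Lin): min(-12, 2) = -12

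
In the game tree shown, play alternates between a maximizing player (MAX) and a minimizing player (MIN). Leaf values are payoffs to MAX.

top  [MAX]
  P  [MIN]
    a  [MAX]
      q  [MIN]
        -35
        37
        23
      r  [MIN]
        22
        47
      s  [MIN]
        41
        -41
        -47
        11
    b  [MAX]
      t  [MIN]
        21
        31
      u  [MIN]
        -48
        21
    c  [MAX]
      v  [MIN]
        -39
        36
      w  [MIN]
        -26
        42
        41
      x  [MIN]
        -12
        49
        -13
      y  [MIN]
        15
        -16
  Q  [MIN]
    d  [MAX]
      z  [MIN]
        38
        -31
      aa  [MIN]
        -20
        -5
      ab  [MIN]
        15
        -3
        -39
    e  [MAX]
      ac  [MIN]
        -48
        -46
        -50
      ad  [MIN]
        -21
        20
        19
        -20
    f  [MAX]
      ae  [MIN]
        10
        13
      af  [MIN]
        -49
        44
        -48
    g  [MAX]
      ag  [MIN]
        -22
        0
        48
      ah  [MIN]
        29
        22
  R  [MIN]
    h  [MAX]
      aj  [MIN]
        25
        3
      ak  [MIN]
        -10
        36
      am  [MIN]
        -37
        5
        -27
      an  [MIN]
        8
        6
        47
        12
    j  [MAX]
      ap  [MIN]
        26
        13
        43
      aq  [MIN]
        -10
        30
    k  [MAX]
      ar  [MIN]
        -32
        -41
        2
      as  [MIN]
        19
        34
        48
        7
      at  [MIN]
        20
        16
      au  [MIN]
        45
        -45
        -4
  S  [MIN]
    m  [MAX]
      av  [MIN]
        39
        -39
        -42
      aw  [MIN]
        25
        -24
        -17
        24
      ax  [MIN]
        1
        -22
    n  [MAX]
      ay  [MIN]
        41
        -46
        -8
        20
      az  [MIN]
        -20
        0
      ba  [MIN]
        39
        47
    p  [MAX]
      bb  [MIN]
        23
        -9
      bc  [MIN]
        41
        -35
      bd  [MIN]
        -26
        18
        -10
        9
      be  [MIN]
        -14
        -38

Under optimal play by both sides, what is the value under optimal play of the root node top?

6

q (MIN): min(-35, 37, 23) = -35
r (MIN): min(22, 47) = 22
s (MIN): min(41, -41, -47, 11) = -47
a (MAX): max(-35, 22, -47) = 22
t (MIN): min(21, 31) = 21
u (MIN): min(-48, 21) = -48
b (MAX): max(21, -48) = 21
v (MIN): min(-39, 36) = -39
w (MIN): min(-26, 42, 41) = -26
x (MIN): min(-12, 49, -13) = -13
y (MIN): min(15, -16) = -16
c (MAX): max(-39, -26, -13, -16) = -13
P (MIN): min(22, 21, -13) = -13
z (MIN): min(38, -31) = -31
aa (MIN): min(-20, -5) = -20
ab (MIN): min(15, -3, -39) = -39
d (MAX): max(-31, -20, -39) = -20
ac (MIN): min(-48, -46, -50) = -50
ad (MIN): min(-21, 20, 19, -20) = -21
e (MAX): max(-50, -21) = -21
ae (MIN): min(10, 13) = 10
af (MIN): min(-49, 44, -48) = -49
f (MAX): max(10, -49) = 10
ag (MIN): min(-22, 0, 48) = -22
ah (MIN): min(29, 22) = 22
g (MAX): max(-22, 22) = 22
Q (MIN): min(-20, -21, 10, 22) = -21
aj (MIN): min(25, 3) = 3
ak (MIN): min(-10, 36) = -10
am (MIN): min(-37, 5, -27) = -37
an (MIN): min(8, 6, 47, 12) = 6
h (MAX): max(3, -10, -37, 6) = 6
ap (MIN): min(26, 13, 43) = 13
aq (MIN): min(-10, 30) = -10
j (MAX): max(13, -10) = 13
ar (MIN): min(-32, -41, 2) = -41
as (MIN): min(19, 34, 48, 7) = 7
at (MIN): min(20, 16) = 16
au (MIN): min(45, -45, -4) = -45
k (MAX): max(-41, 7, 16, -45) = 16
R (MIN): min(6, 13, 16) = 6
av (MIN): min(39, -39, -42) = -42
aw (MIN): min(25, -24, -17, 24) = -24
ax (MIN): min(1, -22) = -22
m (MAX): max(-42, -24, -22) = -22
ay (MIN): min(41, -46, -8, 20) = -46
az (MIN): min(-20, 0) = -20
ba (MIN): min(39, 47) = 39
n (MAX): max(-46, -20, 39) = 39
bb (MIN): min(23, -9) = -9
bc (MIN): min(41, -35) = -35
bd (MIN): min(-26, 18, -10, 9) = -26
be (MIN): min(-14, -38) = -38
p (MAX): max(-9, -35, -26, -38) = -9
S (MIN): min(-22, 39, -9) = -22
top (MAX): max(-13, -21, 6, -22) = 6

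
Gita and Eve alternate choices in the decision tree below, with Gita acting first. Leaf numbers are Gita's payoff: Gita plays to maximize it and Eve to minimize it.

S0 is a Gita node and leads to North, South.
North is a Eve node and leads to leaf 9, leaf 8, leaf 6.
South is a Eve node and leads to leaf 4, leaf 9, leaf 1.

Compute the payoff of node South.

South (Eve): min(4, 9, 1) = 1

1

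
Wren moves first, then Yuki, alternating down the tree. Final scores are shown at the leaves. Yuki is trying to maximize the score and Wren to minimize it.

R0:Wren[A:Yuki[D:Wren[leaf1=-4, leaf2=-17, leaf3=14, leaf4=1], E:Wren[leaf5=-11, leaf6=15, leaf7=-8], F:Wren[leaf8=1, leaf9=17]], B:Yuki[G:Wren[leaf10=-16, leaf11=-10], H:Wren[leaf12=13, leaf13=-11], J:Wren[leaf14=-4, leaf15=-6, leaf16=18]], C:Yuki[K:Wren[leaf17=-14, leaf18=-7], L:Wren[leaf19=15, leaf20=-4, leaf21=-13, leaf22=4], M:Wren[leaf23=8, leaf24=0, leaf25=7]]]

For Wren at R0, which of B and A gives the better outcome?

G (Wren): min(-16, -10) = -16
H (Wren): min(13, -11) = -11
J (Wren): min(-4, -6, 18) = -6
B (Yuki): max(-16, -11, -6) = -6
D (Wren): min(-4, -17, 14, 1) = -17
E (Wren): min(-11, 15, -8) = -11
F (Wren): min(1, 17) = 1
A (Yuki): max(-17, -11, 1) = 1
Wren prefers the lower value; B=-6, A=1. B is better since -6 < 1.

B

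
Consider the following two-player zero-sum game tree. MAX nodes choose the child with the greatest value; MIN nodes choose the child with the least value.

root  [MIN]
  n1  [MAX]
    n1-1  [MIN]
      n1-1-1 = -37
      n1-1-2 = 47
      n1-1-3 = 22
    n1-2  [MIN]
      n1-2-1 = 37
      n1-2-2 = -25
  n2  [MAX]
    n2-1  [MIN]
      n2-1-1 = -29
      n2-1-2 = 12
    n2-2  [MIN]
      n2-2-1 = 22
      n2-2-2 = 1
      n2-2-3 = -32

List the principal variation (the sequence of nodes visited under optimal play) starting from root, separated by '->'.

n1-1 (MIN): min(-37, 47, 22) = -37
n1-2 (MIN): min(37, -25) = -25
n1 (MAX): max(-37, -25) = -25
n2-1 (MIN): min(-29, 12) = -29
n2-2 (MIN): min(22, 1, -32) = -32
n2 (MAX): max(-29, -32) = -29
root (MIN): min(-25, -29) = -29
At root, MIN picks n2 (lowest: -29).
At n2, MAX picks n2-1 (highest: -29).
At n2-1, MIN picks n2-1-1 (lowest: -29).
Terminal value -29.

root -> n2 -> n2-1 -> n2-1-1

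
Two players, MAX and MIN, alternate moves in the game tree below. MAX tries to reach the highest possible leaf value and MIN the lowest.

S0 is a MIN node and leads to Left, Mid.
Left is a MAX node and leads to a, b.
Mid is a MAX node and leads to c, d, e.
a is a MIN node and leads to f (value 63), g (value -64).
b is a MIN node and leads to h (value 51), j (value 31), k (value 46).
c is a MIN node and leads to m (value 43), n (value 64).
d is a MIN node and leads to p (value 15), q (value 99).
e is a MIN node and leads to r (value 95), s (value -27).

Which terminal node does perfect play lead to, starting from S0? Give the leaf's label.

j

a (MIN): min(63, -64) = -64
b (MIN): min(51, 31, 46) = 31
Left (MAX): max(-64, 31) = 31
c (MIN): min(43, 64) = 43
d (MIN): min(15, 99) = 15
e (MIN): min(95, -27) = -27
Mid (MAX): max(43, 15, -27) = 43
S0 (MIN): min(31, 43) = 31
At S0, MIN picks Left (lowest: 31).
At Left, MAX picks b (highest: 31).
At b, MIN picks j (lowest: 31).
Terminal value 31.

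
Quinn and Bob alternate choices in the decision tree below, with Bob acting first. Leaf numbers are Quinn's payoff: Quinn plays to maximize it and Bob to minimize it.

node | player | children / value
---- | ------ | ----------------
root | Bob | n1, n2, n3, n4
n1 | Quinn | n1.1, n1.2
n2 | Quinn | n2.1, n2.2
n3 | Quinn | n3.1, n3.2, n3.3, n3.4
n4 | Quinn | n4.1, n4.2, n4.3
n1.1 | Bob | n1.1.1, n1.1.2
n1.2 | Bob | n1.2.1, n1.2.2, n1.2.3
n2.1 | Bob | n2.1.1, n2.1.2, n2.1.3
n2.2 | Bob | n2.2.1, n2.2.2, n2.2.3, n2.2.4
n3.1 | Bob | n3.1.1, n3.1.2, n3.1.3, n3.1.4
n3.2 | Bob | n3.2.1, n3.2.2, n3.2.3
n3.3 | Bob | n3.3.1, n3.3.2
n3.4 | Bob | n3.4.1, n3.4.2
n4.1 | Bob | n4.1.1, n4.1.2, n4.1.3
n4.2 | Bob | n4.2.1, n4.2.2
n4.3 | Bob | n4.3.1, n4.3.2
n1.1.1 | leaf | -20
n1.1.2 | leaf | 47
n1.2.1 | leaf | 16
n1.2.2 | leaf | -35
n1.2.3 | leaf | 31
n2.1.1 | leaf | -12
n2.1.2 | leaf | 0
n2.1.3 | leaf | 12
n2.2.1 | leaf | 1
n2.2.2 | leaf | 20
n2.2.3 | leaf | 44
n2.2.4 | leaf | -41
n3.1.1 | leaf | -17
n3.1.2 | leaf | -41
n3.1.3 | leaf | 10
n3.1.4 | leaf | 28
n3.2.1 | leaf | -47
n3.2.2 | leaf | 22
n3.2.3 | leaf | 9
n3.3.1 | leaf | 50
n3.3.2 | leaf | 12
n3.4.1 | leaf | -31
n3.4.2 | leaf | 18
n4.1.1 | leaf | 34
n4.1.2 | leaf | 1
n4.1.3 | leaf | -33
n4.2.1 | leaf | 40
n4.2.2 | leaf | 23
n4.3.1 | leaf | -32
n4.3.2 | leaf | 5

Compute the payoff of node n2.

n2.1 (Bob): min(-12, 0, 12) = -12
n2.2 (Bob): min(1, 20, 44, -41) = -41
n2 (Quinn): max(-12, -41) = -12

-12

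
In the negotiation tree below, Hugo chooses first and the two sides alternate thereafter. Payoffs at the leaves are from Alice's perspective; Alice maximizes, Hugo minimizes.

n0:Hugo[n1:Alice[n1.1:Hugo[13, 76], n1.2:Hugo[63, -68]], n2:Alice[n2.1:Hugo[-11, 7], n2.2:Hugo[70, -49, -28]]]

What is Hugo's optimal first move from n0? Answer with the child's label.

n2

n1.1 (Hugo): min(13, 76) = 13
n1.2 (Hugo): min(63, -68) = -68
n1 (Alice): max(13, -68) = 13
n2.1 (Hugo): min(-11, 7) = -11
n2.2 (Hugo): min(70, -49, -28) = -49
n2 (Alice): max(-11, -49) = -11
n0 (Hugo): min(13, -11) = -11
Hugo at n0 wants the lowest of {n1=13, n2=-11}, so chooses n2.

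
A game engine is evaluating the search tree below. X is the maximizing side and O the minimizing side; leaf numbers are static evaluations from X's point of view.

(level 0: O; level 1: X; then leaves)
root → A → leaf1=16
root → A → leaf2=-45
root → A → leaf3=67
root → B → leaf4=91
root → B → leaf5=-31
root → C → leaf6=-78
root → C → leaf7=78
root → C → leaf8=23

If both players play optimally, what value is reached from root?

67

A (X): max(16, -45, 67) = 67
B (X): max(91, -31) = 91
C (X): max(-78, 78, 23) = 78
root (O): min(67, 91, 78) = 67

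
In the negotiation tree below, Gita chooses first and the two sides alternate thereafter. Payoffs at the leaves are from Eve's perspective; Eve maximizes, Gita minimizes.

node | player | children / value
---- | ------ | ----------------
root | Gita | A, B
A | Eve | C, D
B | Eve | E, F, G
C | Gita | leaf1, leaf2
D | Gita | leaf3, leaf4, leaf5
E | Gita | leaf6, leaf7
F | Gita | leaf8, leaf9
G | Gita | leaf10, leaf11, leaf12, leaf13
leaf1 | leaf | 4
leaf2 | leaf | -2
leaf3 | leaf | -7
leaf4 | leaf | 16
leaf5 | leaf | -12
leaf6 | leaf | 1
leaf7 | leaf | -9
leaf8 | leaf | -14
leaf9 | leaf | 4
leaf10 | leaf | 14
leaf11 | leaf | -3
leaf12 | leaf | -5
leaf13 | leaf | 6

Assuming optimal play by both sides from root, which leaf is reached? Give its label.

C (Gita): min(4, -2) = -2
D (Gita): min(-7, 16, -12) = -12
A (Eve): max(-2, -12) = -2
E (Gita): min(1, -9) = -9
F (Gita): min(-14, 4) = -14
G (Gita): min(14, -3, -5, 6) = -5
B (Eve): max(-9, -14, -5) = -5
root (Gita): min(-2, -5) = -5
At root, Gita picks B (lowest: -5).
At B, Eve picks G (highest: -5).
At G, Gita picks leaf12 (lowest: -5).
Terminal value -5.

leaf12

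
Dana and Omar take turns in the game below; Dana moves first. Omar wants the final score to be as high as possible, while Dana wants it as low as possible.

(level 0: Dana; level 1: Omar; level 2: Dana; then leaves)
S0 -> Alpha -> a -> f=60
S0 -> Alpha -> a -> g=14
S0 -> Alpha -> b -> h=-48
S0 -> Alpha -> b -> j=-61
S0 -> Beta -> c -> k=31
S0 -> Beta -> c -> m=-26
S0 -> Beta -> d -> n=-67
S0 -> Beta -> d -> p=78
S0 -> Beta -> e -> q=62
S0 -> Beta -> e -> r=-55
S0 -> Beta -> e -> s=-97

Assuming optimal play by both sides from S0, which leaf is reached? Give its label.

a (Dana): min(60, 14) = 14
b (Dana): min(-48, -61) = -61
Alpha (Omar): max(14, -61) = 14
c (Dana): min(31, -26) = -26
d (Dana): min(-67, 78) = -67
e (Dana): min(62, -55, -97) = -97
Beta (Omar): max(-26, -67, -97) = -26
S0 (Dana): min(14, -26) = -26
At S0, Dana picks Beta (lowest: -26).
At Beta, Omar picks c (highest: -26).
At c, Dana picks m (lowest: -26).
Terminal value -26.

m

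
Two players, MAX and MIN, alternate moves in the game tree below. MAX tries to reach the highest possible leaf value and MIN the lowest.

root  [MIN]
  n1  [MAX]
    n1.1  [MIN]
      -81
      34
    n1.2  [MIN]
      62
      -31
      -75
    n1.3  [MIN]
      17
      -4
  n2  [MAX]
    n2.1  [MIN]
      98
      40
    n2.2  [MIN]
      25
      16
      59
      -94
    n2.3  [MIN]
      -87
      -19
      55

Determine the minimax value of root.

n1.1 (MIN): min(-81, 34) = -81
n1.2 (MIN): min(62, -31, -75) = -75
n1.3 (MIN): min(17, -4) = -4
n1 (MAX): max(-81, -75, -4) = -4
n2.1 (MIN): min(98, 40) = 40
n2.2 (MIN): min(25, 16, 59, -94) = -94
n2.3 (MIN): min(-87, -19, 55) = -87
n2 (MAX): max(40, -94, -87) = 40
root (MIN): min(-4, 40) = -4

-4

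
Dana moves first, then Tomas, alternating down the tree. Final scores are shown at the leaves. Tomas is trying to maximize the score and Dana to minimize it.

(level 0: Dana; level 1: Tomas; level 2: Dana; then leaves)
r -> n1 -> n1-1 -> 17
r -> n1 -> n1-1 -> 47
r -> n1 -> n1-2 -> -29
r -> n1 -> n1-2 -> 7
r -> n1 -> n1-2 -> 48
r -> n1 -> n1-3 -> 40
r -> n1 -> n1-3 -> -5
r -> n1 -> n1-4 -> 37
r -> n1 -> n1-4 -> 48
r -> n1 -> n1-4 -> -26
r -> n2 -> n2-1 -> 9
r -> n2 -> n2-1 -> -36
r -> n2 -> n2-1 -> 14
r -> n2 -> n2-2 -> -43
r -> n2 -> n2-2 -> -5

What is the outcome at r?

-36

n1-1 (Dana): min(17, 47) = 17
n1-2 (Dana): min(-29, 7, 48) = -29
n1-3 (Dana): min(40, -5) = -5
n1-4 (Dana): min(37, 48, -26) = -26
n1 (Tomas): max(17, -29, -5, -26) = 17
n2-1 (Dana): min(9, -36, 14) = -36
n2-2 (Dana): min(-43, -5) = -43
n2 (Tomas): max(-36, -43) = -36
r (Dana): min(17, -36) = -36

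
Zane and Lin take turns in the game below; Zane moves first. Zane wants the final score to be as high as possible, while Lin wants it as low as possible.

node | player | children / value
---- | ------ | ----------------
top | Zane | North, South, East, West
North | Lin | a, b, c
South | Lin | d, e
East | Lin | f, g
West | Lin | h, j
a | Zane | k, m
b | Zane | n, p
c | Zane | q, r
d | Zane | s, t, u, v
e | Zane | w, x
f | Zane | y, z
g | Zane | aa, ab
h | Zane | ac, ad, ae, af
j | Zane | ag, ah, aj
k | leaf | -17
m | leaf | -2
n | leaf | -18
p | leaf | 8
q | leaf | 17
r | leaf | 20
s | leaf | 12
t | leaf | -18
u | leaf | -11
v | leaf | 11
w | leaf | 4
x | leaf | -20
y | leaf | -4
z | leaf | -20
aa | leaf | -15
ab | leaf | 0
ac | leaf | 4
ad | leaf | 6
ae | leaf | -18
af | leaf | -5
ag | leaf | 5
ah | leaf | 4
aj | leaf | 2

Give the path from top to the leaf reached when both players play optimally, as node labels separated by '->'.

a (Zane): max(-17, -2) = -2
b (Zane): max(-18, 8) = 8
c (Zane): max(17, 20) = 20
North (Lin): min(-2, 8, 20) = -2
d (Zane): max(12, -18, -11, 11) = 12
e (Zane): max(4, -20) = 4
South (Lin): min(12, 4) = 4
f (Zane): max(-4, -20) = -4
g (Zane): max(-15, 0) = 0
East (Lin): min(-4, 0) = -4
h (Zane): max(4, 6, -18, -5) = 6
j (Zane): max(5, 4, 2) = 5
West (Lin): min(6, 5) = 5
top (Zane): max(-2, 4, -4, 5) = 5
At top, Zane picks West (highest: 5).
At West, Lin picks j (lowest: 5).
At j, Zane picks ag (highest: 5).
Terminal value 5.

top -> West -> j -> ag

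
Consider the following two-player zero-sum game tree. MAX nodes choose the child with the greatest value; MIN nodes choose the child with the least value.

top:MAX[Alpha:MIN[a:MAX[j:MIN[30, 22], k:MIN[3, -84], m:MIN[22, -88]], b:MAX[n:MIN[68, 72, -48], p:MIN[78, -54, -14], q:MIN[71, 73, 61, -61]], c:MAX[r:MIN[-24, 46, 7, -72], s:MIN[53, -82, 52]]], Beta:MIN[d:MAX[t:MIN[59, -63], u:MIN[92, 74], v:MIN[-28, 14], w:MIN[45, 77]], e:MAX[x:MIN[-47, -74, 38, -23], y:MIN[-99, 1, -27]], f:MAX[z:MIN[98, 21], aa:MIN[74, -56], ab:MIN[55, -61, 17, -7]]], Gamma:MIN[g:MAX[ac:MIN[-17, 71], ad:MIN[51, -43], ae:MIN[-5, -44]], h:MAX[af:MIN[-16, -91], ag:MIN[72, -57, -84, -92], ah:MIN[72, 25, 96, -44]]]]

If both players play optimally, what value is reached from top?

-44

j (MIN): min(30, 22) = 22
k (MIN): min(3, -84) = -84
m (MIN): min(22, -88) = -88
a (MAX): max(22, -84, -88) = 22
n (MIN): min(68, 72, -48) = -48
p (MIN): min(78, -54, -14) = -54
q (MIN): min(71, 73, 61, -61) = -61
b (MAX): max(-48, -54, -61) = -48
r (MIN): min(-24, 46, 7, -72) = -72
s (MIN): min(53, -82, 52) = -82
c (MAX): max(-72, -82) = -72
Alpha (MIN): min(22, -48, -72) = -72
t (MIN): min(59, -63) = -63
u (MIN): min(92, 74) = 74
v (MIN): min(-28, 14) = -28
w (MIN): min(45, 77) = 45
d (MAX): max(-63, 74, -28, 45) = 74
x (MIN): min(-47, -74, 38, -23) = -74
y (MIN): min(-99, 1, -27) = -99
e (MAX): max(-74, -99) = -74
z (MIN): min(98, 21) = 21
aa (MIN): min(74, -56) = -56
ab (MIN): min(55, -61, 17, -7) = -61
f (MAX): max(21, -56, -61) = 21
Beta (MIN): min(74, -74, 21) = -74
ac (MIN): min(-17, 71) = -17
ad (MIN): min(51, -43) = -43
ae (MIN): min(-5, -44) = -44
g (MAX): max(-17, -43, -44) = -17
af (MIN): min(-16, -91) = -91
ag (MIN): min(72, -57, -84, -92) = -92
ah (MIN): min(72, 25, 96, -44) = -44
h (MAX): max(-91, -92, -44) = -44
Gamma (MIN): min(-17, -44) = -44
top (MAX): max(-72, -74, -44) = -44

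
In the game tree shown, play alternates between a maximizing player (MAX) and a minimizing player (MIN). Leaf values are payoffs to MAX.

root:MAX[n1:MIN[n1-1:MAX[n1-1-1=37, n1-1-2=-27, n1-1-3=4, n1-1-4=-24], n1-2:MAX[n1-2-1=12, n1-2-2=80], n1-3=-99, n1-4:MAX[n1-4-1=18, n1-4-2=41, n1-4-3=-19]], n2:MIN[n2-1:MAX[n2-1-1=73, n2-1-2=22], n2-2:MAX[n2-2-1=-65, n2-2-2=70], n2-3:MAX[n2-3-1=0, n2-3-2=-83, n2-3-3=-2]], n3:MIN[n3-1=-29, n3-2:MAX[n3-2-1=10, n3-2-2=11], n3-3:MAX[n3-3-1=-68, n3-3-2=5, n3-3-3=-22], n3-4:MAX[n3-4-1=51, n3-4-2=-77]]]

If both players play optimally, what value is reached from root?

n1-1 (MAX): max(37, -27, 4, -24) = 37
n1-2 (MAX): max(12, 80) = 80
n1-4 (MAX): max(18, 41, -19) = 41
n1 (MIN): min(37, 80, -99, 41) = -99
n2-1 (MAX): max(73, 22) = 73
n2-2 (MAX): max(-65, 70) = 70
n2-3 (MAX): max(0, -83, -2) = 0
n2 (MIN): min(73, 70, 0) = 0
n3-2 (MAX): max(10, 11) = 11
n3-3 (MAX): max(-68, 5, -22) = 5
n3-4 (MAX): max(51, -77) = 51
n3 (MIN): min(-29, 11, 5, 51) = -29
root (MAX): max(-99, 0, -29) = 0

0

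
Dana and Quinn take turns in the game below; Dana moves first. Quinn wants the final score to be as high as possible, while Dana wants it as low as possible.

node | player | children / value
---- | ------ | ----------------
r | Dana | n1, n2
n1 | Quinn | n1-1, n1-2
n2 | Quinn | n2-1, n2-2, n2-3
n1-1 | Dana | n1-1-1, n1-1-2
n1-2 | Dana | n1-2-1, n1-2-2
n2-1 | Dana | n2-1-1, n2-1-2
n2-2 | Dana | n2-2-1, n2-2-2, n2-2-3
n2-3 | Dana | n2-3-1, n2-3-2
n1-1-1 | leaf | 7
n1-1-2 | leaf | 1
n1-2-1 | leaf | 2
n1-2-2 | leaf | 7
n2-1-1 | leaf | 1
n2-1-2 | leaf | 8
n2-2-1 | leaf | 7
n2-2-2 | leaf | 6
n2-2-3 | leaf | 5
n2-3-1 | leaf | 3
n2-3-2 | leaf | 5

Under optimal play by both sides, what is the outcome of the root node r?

2

n1-1 (Dana): min(7, 1) = 1
n1-2 (Dana): min(2, 7) = 2
n1 (Quinn): max(1, 2) = 2
n2-1 (Dana): min(1, 8) = 1
n2-2 (Dana): min(7, 6, 5) = 5
n2-3 (Dana): min(3, 5) = 3
n2 (Quinn): max(1, 5, 3) = 5
r (Dana): min(2, 5) = 2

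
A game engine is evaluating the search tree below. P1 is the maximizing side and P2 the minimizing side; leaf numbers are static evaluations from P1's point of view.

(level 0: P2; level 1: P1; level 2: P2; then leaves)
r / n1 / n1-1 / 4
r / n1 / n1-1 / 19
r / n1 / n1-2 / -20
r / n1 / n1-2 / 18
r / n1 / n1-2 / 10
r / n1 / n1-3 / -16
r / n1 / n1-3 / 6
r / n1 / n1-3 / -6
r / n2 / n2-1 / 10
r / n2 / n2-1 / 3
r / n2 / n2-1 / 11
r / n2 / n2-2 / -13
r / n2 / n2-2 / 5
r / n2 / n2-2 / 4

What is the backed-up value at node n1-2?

n1-2 (P2): min(-20, 18, 10) = -20

-20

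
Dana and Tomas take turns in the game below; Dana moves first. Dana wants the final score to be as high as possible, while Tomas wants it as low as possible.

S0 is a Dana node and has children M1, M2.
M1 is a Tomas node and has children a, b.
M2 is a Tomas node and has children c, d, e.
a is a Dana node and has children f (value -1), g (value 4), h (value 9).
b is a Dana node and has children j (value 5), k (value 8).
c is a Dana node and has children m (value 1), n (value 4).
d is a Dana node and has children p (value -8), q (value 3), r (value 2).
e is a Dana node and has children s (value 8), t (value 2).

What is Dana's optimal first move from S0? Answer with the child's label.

a (Dana): max(-1, 4, 9) = 9
b (Dana): max(5, 8) = 8
M1 (Tomas): min(9, 8) = 8
c (Dana): max(1, 4) = 4
d (Dana): max(-8, 3, 2) = 3
e (Dana): max(8, 2) = 8
M2 (Tomas): min(4, 3, 8) = 3
S0 (Dana): max(8, 3) = 8
Dana at S0 wants the highest of {M1=8, M2=3}, so chooses M1.

M1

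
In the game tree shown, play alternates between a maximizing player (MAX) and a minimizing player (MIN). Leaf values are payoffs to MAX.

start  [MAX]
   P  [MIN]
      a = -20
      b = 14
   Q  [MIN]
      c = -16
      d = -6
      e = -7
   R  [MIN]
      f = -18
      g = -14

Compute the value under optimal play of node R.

R (MIN): min(-18, -14) = -18

-18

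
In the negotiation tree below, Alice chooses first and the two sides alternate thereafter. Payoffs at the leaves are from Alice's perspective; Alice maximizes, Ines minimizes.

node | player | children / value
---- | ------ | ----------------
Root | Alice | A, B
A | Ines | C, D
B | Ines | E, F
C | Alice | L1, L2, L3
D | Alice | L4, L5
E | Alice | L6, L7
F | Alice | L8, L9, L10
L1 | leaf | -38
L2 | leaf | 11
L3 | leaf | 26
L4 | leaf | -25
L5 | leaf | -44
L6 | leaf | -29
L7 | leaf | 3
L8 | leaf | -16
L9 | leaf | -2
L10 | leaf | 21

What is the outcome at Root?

C (Alice): max(-38, 11, 26) = 26
D (Alice): max(-25, -44) = -25
A (Ines): min(26, -25) = -25
E (Alice): max(-29, 3) = 3
F (Alice): max(-16, -2, 21) = 21
B (Ines): min(3, 21) = 3
Root (Alice): max(-25, 3) = 3

3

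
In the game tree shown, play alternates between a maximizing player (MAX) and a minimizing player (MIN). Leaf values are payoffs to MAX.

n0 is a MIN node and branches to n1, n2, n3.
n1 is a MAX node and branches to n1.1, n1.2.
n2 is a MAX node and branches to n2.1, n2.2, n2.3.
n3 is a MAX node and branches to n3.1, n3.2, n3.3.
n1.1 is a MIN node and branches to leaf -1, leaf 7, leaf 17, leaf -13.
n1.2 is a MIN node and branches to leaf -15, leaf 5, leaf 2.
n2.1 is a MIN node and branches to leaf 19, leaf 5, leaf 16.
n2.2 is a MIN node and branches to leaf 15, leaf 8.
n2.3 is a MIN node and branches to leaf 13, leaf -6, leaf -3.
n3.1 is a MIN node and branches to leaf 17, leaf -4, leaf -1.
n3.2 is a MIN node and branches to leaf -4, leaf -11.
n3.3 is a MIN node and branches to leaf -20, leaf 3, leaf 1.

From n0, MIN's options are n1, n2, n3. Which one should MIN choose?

n1

n1.1 (MIN): min(-1, 7, 17, -13) = -13
n1.2 (MIN): min(-15, 5, 2) = -15
n1 (MAX): max(-13, -15) = -13
n2.1 (MIN): min(19, 5, 16) = 5
n2.2 (MIN): min(15, 8) = 8
n2.3 (MIN): min(13, -6, -3) = -6
n2 (MAX): max(5, 8, -6) = 8
n3.1 (MIN): min(17, -4, -1) = -4
n3.2 (MIN): min(-4, -11) = -11
n3.3 (MIN): min(-20, 3, 1) = -20
n3 (MAX): max(-4, -11, -20) = -4
n0 (MIN): min(-13, 8, -4) = -13
MIN at n0 wants the lowest of {n1=-13, n2=8, n3=-4}, so chooses n1.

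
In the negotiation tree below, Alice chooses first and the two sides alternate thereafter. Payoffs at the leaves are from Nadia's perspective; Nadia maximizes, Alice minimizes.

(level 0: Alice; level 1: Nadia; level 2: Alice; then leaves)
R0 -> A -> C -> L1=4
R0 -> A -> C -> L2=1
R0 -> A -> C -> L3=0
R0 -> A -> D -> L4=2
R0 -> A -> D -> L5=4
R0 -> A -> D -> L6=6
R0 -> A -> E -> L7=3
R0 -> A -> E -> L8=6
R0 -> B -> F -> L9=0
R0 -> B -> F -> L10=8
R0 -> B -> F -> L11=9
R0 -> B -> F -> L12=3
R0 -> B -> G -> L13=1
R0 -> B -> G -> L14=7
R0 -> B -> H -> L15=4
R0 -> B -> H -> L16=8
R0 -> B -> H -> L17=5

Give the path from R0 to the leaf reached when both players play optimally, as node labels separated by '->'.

R0 -> A -> E -> L7

C (Alice): min(4, 1, 0) = 0
D (Alice): min(2, 4, 6) = 2
E (Alice): min(3, 6) = 3
A (Nadia): max(0, 2, 3) = 3
F (Alice): min(0, 8, 9, 3) = 0
G (Alice): min(1, 7) = 1
H (Alice): min(4, 8, 5) = 4
B (Nadia): max(0, 1, 4) = 4
R0 (Alice): min(3, 4) = 3
At R0, Alice picks A (lowest: 3).
At A, Nadia picks E (highest: 3).
At E, Alice picks L7 (lowest: 3).
Terminal value 3.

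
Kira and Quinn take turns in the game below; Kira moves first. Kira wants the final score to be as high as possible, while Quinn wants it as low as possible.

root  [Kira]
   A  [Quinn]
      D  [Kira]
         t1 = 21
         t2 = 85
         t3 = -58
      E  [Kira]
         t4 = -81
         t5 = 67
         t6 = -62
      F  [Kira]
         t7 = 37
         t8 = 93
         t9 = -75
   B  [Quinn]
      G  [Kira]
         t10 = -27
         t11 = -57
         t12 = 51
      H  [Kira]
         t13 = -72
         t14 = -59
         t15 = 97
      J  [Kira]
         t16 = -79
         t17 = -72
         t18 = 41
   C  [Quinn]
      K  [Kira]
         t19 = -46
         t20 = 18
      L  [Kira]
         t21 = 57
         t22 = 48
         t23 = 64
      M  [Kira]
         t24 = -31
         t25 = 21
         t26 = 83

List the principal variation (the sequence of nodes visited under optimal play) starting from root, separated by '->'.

root -> A -> E -> t5

D (Kira): max(21, 85, -58) = 85
E (Kira): max(-81, 67, -62) = 67
F (Kira): max(37, 93, -75) = 93
A (Quinn): min(85, 67, 93) = 67
G (Kira): max(-27, -57, 51) = 51
H (Kira): max(-72, -59, 97) = 97
J (Kira): max(-79, -72, 41) = 41
B (Quinn): min(51, 97, 41) = 41
K (Kira): max(-46, 18) = 18
L (Kira): max(57, 48, 64) = 64
M (Kira): max(-31, 21, 83) = 83
C (Quinn): min(18, 64, 83) = 18
root (Kira): max(67, 41, 18) = 67
At root, Kira picks A (highest: 67).
At A, Quinn picks E (lowest: 67).
At E, Kira picks t5 (highest: 67).
Terminal value 67.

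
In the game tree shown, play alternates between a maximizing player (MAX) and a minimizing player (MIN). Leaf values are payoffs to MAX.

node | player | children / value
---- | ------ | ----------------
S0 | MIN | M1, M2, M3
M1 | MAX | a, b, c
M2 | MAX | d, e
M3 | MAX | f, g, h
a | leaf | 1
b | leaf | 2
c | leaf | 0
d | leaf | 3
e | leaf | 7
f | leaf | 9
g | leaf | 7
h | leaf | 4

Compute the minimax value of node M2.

7

M2 (MAX): max(3, 7) = 7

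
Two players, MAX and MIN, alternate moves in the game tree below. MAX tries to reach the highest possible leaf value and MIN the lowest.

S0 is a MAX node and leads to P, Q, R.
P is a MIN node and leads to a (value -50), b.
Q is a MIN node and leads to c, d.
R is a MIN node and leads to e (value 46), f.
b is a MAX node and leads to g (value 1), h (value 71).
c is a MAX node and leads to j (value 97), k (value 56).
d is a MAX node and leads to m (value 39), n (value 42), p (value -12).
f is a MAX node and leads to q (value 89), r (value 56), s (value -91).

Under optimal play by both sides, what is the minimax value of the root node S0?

46

b (MAX): max(1, 71) = 71
P (MIN): min(-50, 71) = -50
c (MAX): max(97, 56) = 97
d (MAX): max(39, 42, -12) = 42
Q (MIN): min(97, 42) = 42
f (MAX): max(89, 56, -91) = 89
R (MIN): min(46, 89) = 46
S0 (MAX): max(-50, 42, 46) = 46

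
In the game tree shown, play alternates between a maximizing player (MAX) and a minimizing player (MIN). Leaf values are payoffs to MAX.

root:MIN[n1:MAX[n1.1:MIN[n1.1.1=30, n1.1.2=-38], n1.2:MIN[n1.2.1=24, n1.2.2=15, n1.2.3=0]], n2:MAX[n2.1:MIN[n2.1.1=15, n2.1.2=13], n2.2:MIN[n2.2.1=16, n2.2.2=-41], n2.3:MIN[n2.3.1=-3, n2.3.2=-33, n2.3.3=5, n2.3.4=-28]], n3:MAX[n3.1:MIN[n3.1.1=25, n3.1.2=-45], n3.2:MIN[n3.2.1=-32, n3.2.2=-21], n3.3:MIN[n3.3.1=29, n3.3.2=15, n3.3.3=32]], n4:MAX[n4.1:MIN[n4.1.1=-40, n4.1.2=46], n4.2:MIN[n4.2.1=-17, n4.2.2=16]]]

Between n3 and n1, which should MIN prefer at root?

n3.1 (MIN): min(25, -45) = -45
n3.2 (MIN): min(-32, -21) = -32
n3.3 (MIN): min(29, 15, 32) = 15
n3 (MAX): max(-45, -32, 15) = 15
n1.1 (MIN): min(30, -38) = -38
n1.2 (MIN): min(24, 15, 0) = 0
n1 (MAX): max(-38, 0) = 0
MIN prefers the lower value; n3=15, n1=0. n1 is better since 0 < 15.

n1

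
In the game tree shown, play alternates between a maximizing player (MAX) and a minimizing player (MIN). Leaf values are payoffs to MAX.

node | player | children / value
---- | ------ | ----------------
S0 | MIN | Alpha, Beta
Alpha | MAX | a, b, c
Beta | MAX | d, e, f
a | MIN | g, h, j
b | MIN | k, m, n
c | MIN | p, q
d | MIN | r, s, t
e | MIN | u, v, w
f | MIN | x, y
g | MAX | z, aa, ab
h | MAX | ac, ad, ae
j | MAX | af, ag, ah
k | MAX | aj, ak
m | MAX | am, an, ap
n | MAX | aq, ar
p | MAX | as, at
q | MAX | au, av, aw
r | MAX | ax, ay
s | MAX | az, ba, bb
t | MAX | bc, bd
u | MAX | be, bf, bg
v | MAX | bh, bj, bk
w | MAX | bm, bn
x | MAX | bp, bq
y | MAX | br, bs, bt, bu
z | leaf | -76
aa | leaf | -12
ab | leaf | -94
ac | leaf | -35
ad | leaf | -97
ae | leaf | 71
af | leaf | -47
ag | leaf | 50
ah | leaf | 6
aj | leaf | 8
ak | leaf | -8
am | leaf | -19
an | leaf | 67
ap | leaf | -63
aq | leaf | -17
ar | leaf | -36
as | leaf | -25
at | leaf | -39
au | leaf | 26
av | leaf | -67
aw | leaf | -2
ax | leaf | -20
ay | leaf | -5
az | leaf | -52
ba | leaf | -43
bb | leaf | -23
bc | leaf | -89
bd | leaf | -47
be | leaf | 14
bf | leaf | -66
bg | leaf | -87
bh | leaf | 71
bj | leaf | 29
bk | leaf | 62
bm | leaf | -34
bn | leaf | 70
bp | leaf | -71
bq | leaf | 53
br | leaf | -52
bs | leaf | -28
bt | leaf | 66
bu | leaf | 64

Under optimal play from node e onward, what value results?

u (MAX): max(14, -66, -87) = 14
v (MAX): max(71, 29, 62) = 71
w (MAX): max(-34, 70) = 70
e (MIN): min(14, 71, 70) = 14

14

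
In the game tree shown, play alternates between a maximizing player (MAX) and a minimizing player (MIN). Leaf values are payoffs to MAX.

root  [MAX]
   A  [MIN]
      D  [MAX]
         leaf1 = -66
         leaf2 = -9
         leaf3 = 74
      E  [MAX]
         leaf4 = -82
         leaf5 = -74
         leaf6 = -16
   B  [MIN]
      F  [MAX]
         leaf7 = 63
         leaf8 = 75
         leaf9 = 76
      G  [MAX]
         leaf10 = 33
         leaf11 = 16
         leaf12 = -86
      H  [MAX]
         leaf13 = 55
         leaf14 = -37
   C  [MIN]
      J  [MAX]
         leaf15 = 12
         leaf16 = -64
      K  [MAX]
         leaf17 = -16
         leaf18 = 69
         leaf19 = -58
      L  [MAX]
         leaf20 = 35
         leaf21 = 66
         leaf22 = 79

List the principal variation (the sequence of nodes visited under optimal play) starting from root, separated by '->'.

D (MAX): max(-66, -9, 74) = 74
E (MAX): max(-82, -74, -16) = -16
A (MIN): min(74, -16) = -16
F (MAX): max(63, 75, 76) = 76
G (MAX): max(33, 16, -86) = 33
H (MAX): max(55, -37) = 55
B (MIN): min(76, 33, 55) = 33
J (MAX): max(12, -64) = 12
K (MAX): max(-16, 69, -58) = 69
L (MAX): max(35, 66, 79) = 79
C (MIN): min(12, 69, 79) = 12
root (MAX): max(-16, 33, 12) = 33
At root, MAX picks B (highest: 33).
At B, MIN picks G (lowest: 33).
At G, MAX picks leaf10 (highest: 33).
Terminal value 33.

root -> B -> G -> leaf10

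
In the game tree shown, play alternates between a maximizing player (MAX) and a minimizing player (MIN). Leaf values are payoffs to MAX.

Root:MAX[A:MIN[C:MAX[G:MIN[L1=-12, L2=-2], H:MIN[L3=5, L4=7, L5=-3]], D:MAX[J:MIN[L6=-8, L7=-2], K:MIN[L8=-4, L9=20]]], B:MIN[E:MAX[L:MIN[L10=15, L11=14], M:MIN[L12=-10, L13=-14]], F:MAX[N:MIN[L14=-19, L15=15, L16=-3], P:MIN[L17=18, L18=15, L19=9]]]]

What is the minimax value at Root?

9

G (MIN): min(-12, -2) = -12
H (MIN): min(5, 7, -3) = -3
C (MAX): max(-12, -3) = -3
J (MIN): min(-8, -2) = -8
K (MIN): min(-4, 20) = -4
D (MAX): max(-8, -4) = -4
A (MIN): min(-3, -4) = -4
L (MIN): min(15, 14) = 14
M (MIN): min(-10, -14) = -14
E (MAX): max(14, -14) = 14
N (MIN): min(-19, 15, -3) = -19
P (MIN): min(18, 15, 9) = 9
F (MAX): max(-19, 9) = 9
B (MIN): min(14, 9) = 9
Root (MAX): max(-4, 9) = 9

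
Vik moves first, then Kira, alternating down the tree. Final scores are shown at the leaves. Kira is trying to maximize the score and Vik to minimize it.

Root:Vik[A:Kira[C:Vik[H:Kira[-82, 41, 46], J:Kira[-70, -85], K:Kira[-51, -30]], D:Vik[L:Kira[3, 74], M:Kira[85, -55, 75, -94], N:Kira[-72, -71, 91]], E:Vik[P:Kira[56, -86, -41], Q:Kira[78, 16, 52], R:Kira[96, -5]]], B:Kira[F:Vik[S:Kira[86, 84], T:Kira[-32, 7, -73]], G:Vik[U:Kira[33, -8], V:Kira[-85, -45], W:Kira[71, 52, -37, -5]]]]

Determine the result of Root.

7

H (Kira): max(-82, 41, 46) = 46
J (Kira): max(-70, -85) = -70
K (Kira): max(-51, -30) = -30
C (Vik): min(46, -70, -30) = -70
L (Kira): max(3, 74) = 74
M (Kira): max(85, -55, 75, -94) = 85
N (Kira): max(-72, -71, 91) = 91
D (Vik): min(74, 85, 91) = 74
P (Kira): max(56, -86, -41) = 56
Q (Kira): max(78, 16, 52) = 78
R (Kira): max(96, -5) = 96
E (Vik): min(56, 78, 96) = 56
A (Kira): max(-70, 74, 56) = 74
S (Kira): max(86, 84) = 86
T (Kira): max(-32, 7, -73) = 7
F (Vik): min(86, 7) = 7
U (Kira): max(33, -8) = 33
V (Kira): max(-85, -45) = -45
W (Kira): max(71, 52, -37, -5) = 71
G (Vik): min(33, -45, 71) = -45
B (Kira): max(7, -45) = 7
Root (Vik): min(74, 7) = 7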